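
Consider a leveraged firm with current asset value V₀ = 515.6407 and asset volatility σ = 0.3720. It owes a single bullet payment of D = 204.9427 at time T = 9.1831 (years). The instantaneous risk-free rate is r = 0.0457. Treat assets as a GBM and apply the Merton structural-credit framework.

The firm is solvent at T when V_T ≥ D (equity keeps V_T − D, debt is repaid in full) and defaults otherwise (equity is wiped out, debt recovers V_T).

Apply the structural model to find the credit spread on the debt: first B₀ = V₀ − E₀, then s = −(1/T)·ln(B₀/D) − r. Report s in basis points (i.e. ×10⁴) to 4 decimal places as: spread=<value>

spread=131.0629

Work the structural quantities from V₀ = 515.6407 against face 204.9427:
d₁ = [ln(V₀/D) + (r + σ²/2)T] / (σ√T)
   = [ln(515.6407/204.9427) + (0.0457 + 0.5·0.3720²)·9.1831] / (0.3720·√9.1831)
   = [0.922680 + 1.055065] / 1.127295 = 1.754416
d₂ = d₁ − σ√T = 1.754416 − 1.127295 = 0.627121
N(d₁) = 0.960320,  N(d₂) = 0.734710,  e^(−rT) = 0.657265
E₀ = V₀·N(d₁) − D·e^(−rT)·N(d₂)
   = 515.6407·0.960320 − 204.9427·0.657265·0.734710 = 396.213575
B₀ = V₀ − E₀ = 515.6407 − 396.213575 = 119.427125
spread = −(1/T)·ln(B₀/D) − r = −(1/9.1831)·ln(119.427125/204.9427) − 0.0457 = 0.01310629
in basis points: 0.01310629 × 10⁴ = 131.0629 bp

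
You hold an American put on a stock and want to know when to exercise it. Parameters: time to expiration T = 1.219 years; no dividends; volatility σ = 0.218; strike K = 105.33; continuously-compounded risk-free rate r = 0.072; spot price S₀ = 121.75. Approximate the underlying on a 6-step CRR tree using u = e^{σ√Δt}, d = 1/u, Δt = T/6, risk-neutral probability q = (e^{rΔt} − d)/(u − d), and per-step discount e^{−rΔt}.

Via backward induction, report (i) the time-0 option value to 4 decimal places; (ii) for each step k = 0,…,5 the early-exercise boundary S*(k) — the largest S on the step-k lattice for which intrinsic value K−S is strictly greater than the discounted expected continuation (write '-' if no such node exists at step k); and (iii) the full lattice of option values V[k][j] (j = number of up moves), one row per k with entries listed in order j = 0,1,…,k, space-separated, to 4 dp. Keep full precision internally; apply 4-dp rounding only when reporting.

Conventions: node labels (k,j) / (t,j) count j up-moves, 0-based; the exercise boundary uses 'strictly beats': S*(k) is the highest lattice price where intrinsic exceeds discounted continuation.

Δt=0.20317, u=1.10325, d=0.90641, q=0.55032, disc=e^(-rΔt)=0.98548
k=6 terminal: V=max(K-S,0) → 37.8115 23.1490 5.3023 0.0000 0.0000 0.0000 0.0000
k=5: j=0 S=74.4899 intr=30.8401 cont=29.3106 V=30.8401[EX]; j=1 S=90.6663 intr=14.6637 cont=13.1341 V=14.6637[EX]; j=2 S=110.3557 intr=0.0000 cont=2.3497 V=2.3497[hold]; j=3 S=134.3208 intr=0.0000 cont=0.0000 V=0.0000[hold]; j=4 S=163.4903 intr=0.0000 cont=0.0000 V=0.0000[hold]; j=5 S=198.9944 intr=0.0000 cont=0.0000 V=0.0000[hold]  S*(5)=90.6663
k=4: j=0 S=82.1810 intr=23.1490 cont=21.6194 V=23.1490[EX]; j=1 S=100.0277 intr=5.3023 cont=7.7726 V=7.7726[hold]; j=2 S=121.7500 intr=0.0000 cont=1.0413 V=1.0413[hold]; j=3 S=148.1896 intr=0.0000 cont=0.0000 V=0.0000[hold]; j=4 S=180.3709 intr=0.0000 cont=0.0000 V=0.0000[hold]  S*(4)=82.1810
k=3: j=0 S=90.6663 intr=14.6637 cont=14.4739 V=14.6637[EX]; j=1 S=110.3557 intr=0.0000 cont=4.0092 V=4.0092[hold]; j=2 S=134.3208 intr=0.0000 cont=0.4615 V=0.4615[hold]; j=3 S=163.4903 intr=0.0000 cont=0.0000 V=0.0000[hold]  S*(3)=90.6663
k=2: j=0 S=100.0277 intr=5.3023 cont=8.6726 V=8.6726[hold]; j=1 S=121.7500 intr=0.0000 cont=2.0270 V=2.0270[hold]; j=2 S=148.1896 intr=0.0000 cont=0.2045 V=0.2045[hold]  S*(2)=-
k=1: j=0 S=110.3557 intr=0.0000 cont=4.9426 V=4.9426[hold]; j=1 S=134.3208 intr=0.0000 cont=1.0092 V=1.0092[hold]  S*(1)=-
k=0: j=0 S=121.7500 intr=0.0000 cont=2.7376 V=2.7376[hold]  S*(0)=-

price = 2.7376
boundary = - - - 90.6663 82.1810 90.6663
tree:
2.7376
4.9426 1.0092
8.6726 2.0270 0.2045
14.6637 4.0092 0.4615 0.0000
23.1490 7.7726 1.0413 0.0000 0.0000
30.8401 14.6637 2.3497 0.0000 0.0000 0.0000
37.8115 23.1490 5.3023 0.0000 0.0000 0.0000 0.0000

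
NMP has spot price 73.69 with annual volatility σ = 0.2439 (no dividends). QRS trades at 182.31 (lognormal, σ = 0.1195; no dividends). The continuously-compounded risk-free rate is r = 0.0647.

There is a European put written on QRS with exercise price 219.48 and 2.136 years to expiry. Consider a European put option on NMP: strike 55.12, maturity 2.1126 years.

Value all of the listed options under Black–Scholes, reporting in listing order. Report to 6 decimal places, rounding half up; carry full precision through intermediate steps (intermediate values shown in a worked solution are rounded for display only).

price(QRS put K=219.48) = 17.887691
price(NMP put K=55.12) = 1.160292

[QRS put K=219.48]
σ√T = 0.1195·√2.136 = 0.174650
d₁ = (ln(S/K) + (r+σ²/2)T) / (σ√T) = (ln(182.31/219.48) + (0.0647+0.1195²/2)·2.136) / 0.174650 = (-0.185553 + 0.153451) / 0.174650 = -0.183808
d₂ = d₁ − σ√T = -0.183808 − 0.174650 = -0.358458
e^{−rT} = 0.870925
N(−d₁) = 0.572918,  N(−d₂) = 0.640000
price = K·e^{−rT}·N(−d₂) − S·N(−d₁) = 122.336367 − 104.448676 = 17.887691
[NMP put K=55.12]
σ√T = 0.2439·√2.1126 = 0.354503
d₁ = (ln(S/K) + (r+σ²/2)T) / (σ√T) = (ln(73.69/55.12) + (0.0647+0.2439²/2)·2.1126) / 0.354503 = (0.290354 + 0.199522) / 0.354503 = 1.381865
d₂ = d₁ − σ√T = 1.381865 − 0.354503 = 1.027362
e^{−rT} = 0.872245
N(−d₁) = 0.083507,  N(−d₂) = 0.152125
price = K·e^{−rT}·N(−d₂) − S·N(−d₁) = 7.313886 − 6.153595 = 1.160292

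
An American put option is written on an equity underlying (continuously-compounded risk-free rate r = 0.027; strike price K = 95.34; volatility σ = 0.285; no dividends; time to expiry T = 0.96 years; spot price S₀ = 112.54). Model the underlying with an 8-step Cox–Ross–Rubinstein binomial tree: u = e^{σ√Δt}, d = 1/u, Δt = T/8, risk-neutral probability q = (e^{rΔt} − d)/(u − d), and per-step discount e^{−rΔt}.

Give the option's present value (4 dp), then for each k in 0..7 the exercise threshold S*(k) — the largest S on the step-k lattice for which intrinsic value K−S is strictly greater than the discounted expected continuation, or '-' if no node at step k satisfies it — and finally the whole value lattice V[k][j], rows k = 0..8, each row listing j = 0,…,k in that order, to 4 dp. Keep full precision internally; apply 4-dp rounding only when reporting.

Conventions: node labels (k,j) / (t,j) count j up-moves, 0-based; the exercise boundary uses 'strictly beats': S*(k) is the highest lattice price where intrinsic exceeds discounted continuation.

price = 4.2941
boundary = - - - - - 68.6949 75.8230 83.6907
tree:
4.2941
6.5793 1.9606
9.8334 3.2593 0.6312
14.2624 5.3207 1.1503 0.0989
19.9399 8.4886 2.0816 0.1953 0.0000
26.6451 13.1411 3.7358 0.3855 0.0000 0.0000
33.1031 19.5170 6.6379 0.7610 0.0000 0.0000 0.0000
38.9540 26.6451 11.6493 1.5022 0.0000 0.0000 0.0000 0.0000
44.2549 33.1031 19.5170 2.9651 0.0000 0.0000 0.0000 0.0000 0.0000

Δt=0.12000  u=1.10376  d=0.90599  q=0.49175  discount=0.99677
step 8 (expiry): payoffs max(K−S,0) = 44.2549 33.1031 19.5170 2.9651 0.0000 0.0000 0.0000 0.0000 0.0000
step 7: (k=7,j=0): S=56.3860, K−S=38.9540, hold=38.6456 ⇒ V=38.9540 exercise | (k=7,j=1): S=68.6949, K−S=26.6451, hold=26.3367 ⇒ V=26.6451 exercise | (k=7,j=2): S=83.6907, K−S=11.6493, hold=11.3409 ⇒ V=11.6493 exercise | (k=7,j=3): S=101.9601, K−S=0.0000, hold=1.5022 ⇒ V=1.5022 continue | (k=7,j=4): S=124.2177, K−S=0.0000, hold=0.0000 ⇒ V=0.0000 continue | (k=7,j=5): S=151.3340, K−S=0.0000, hold=0.0000 ⇒ V=0.0000 continue | (k=7,j=6): S=184.3697, K−S=0.0000, hold=0.0000 ⇒ V=0.0000 continue | (k=7,j=7): S=224.6171, K−S=0.0000, hold=0.0000 ⇒ V=0.0000 continue  boundary S*=83.6907
step 6: (k=6,j=0): S=62.2369, K−S=33.1031, hold=32.7947 ⇒ V=33.1031 exercise | (k=6,j=1): S=75.8230, K−S=19.5170, hold=19.2086 ⇒ V=19.5170 exercise | (k=6,j=2): S=92.3749, K−S=2.9651, hold=6.6379 ⇒ V=6.6379 continue | (k=6,j=3): S=112.5400, K−S=0.0000, hold=0.7610 ⇒ V=0.7610 continue | (k=6,j=4): S=137.1071, K−S=0.0000, hold=0.0000 ⇒ V=0.0000 continue | (k=6,j=5): S=167.0372, K−S=0.0000, hold=0.0000 ⇒ V=0.0000 continue | (k=6,j=6): S=203.5008, K−S=0.0000, hold=0.0000 ⇒ V=0.0000 continue  boundary S*=75.8230
step 5: (k=5,j=0): S=68.6949, K−S=26.6451, hold=26.3367 ⇒ V=26.6451 exercise | (k=5,j=1): S=83.6907, K−S=11.6493, hold=13.1411 ⇒ V=13.1411 continue | (k=5,j=2): S=101.9601, K−S=0.0000, hold=3.7358 ⇒ V=3.7358 continue | (k=5,j=3): S=124.2177, K−S=0.0000, hold=0.3855 ⇒ V=0.3855 continue | (k=5,j=4): S=151.3340, K−S=0.0000, hold=0.0000 ⇒ V=0.0000 continue | (k=5,j=5): S=184.3697, K−S=0.0000, hold=0.0000 ⇒ V=0.0000 continue  boundary S*=68.6949
step 4: (k=4,j=0): S=75.8230, K−S=19.5170, hold=19.9399 ⇒ V=19.9399 continue | (k=4,j=1): S=92.3749, K−S=2.9651, hold=8.4886 ⇒ V=8.4886 continue | (k=4,j=2): S=112.5400, K−S=0.0000, hold=2.0816 ⇒ V=2.0816 continue | (k=4,j=3): S=137.1071, K−S=0.0000, hold=0.1953 ⇒ V=0.1953 continue | (k=4,j=4): S=167.0372, K−S=0.0000, hold=0.0000 ⇒ V=0.0000 continue  boundary S*=-
step 3: (k=3,j=0): S=83.6907, K−S=11.6493, hold=14.2624 ⇒ V=14.2624 continue | (k=3,j=1): S=101.9601, K−S=0.0000, hold=5.3207 ⇒ V=5.3207 continue | (k=3,j=2): S=124.2177, K−S=0.0000, hold=1.1503 ⇒ V=1.1503 continue | (k=3,j=3): S=151.3340, K−S=0.0000, hold=0.0989 ⇒ V=0.0989 continue  boundary S*=-
step 2: (k=2,j=0): S=92.3749, K−S=2.9651, hold=9.8334 ⇒ V=9.8334 continue | (k=2,j=1): S=112.5400, K−S=0.0000, hold=3.2593 ⇒ V=3.2593 continue | (k=2,j=2): S=137.1071, K−S=0.0000, hold=0.6312 ⇒ V=0.6312 continue  boundary S*=-
step 1: (k=1,j=0): S=101.9601, K−S=0.0000, hold=6.5793 ⇒ V=6.5793 continue | (k=1,j=1): S=124.2177, K−S=0.0000, hold=1.9606 ⇒ V=1.9606 continue  boundary S*=-
step 0: (k=0,j=0): S=112.5400, K−S=0.0000, hold=4.2941 ⇒ V=4.2941 continue  boundary S*=-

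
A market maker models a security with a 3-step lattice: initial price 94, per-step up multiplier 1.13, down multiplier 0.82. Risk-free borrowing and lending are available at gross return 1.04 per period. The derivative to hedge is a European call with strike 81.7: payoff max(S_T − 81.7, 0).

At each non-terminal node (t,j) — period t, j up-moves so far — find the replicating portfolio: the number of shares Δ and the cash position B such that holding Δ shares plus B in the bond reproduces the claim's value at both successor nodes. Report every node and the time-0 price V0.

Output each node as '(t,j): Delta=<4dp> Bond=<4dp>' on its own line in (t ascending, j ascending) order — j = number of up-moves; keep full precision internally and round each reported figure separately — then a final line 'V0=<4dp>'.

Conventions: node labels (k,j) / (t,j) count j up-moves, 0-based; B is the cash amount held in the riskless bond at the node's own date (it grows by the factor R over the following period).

(0,0): Delta=0.8132 Bond=-52.7851
(1,0): Delta=0.4776 Bond=-29.0250
(1,1): Delta=0.9129 Bond=-65.4802
(2,0): Delta=0.0000 Bond=0.0000
(2,1): Delta=0.6194 Bond=-42.5348
(2,2): Delta=1.0000 Bond=-78.5577
V0=23.6584

The replicating-portfolio and risk-neutral prices coincide; use p* = (1.04−0.82)/(1.13−0.82) = 0.7097 for the latter.
At maturity the claim pays: V(3,0)=0.0000, V(3,1)=0.0000, V(3,2)=16.7235, V(3,3)=53.9323
  t=2,j=0: stock 63.2056 → up 71.4223 (V=0.0000), down 51.8286 (V=0.0000). Price 0.0000; hedge Δ=0.0000, bond B=0.0000.
  t=2,j=1: stock 87.1004 → up 98.4235 (V=16.7235), down 71.4223 (V=0.0000). Price 11.4118; hedge Δ=0.6194, bond B=-42.5348.
  t=2,j=2: stock 120.0286 → up 135.6323 (V=53.9323), down 98.4235 (V=16.7235). Price 41.4709; hedge Δ=1.0000, bond B=-78.5577.
  t=1,j=0: stock 77.0800 → up 87.1004 (V=11.4118), down 63.2056 (V=0.0000). Price 7.7872; hedge Δ=0.4776, bond B=-29.0250.
  t=1,j=1: stock 106.2200 → up 120.0286 (V=41.4709), down 87.1004 (V=11.4118). Price 31.4847; hedge Δ=0.9129, bond B=-65.4802.
  t=0,j=0: stock 94.0000 → up 106.2200 (V=31.4847), down 77.0800 (V=7.7872). Price 23.6584; hedge Δ=0.8132, bond B=-52.7851.
Sanity check at the root: Δ(0,0)·S0 + B(0,0) reproduces V0 = 23.6584.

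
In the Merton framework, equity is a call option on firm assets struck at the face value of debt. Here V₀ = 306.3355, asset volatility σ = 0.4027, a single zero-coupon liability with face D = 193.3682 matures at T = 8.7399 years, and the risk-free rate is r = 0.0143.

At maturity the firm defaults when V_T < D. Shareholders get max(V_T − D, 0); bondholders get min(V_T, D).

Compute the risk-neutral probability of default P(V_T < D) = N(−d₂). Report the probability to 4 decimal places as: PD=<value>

Equity is a call on the firm's assets struck at D = 193.3682:
d₁ = [ln(V₀/D) + (r + σ²/2)T] / (σ√T)
   = [ln(306.3355/193.3682) + (0.0143 + 0.5·0.4027²)·8.7399] / (0.4027·√8.7399)
   = [0.460085 + 0.833644] / 1.190515 = 1.086696
d₂ = d₁ − σ√T = 1.086696 − 1.190515 = -0.103819
risk-neutral PD = N(−d₂) = N(0.103819) = 0.541343

PD=0.5413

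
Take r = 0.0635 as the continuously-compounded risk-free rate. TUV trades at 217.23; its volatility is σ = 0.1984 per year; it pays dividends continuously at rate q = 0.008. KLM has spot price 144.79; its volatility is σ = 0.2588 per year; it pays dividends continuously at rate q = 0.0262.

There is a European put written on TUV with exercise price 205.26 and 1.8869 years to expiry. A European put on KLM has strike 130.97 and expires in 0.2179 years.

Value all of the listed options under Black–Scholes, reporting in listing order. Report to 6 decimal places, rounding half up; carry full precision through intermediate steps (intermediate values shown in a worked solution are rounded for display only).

[TUV put K=205.26]
σ√T = 0.1984·√1.8869 = 0.272531
d₁ = (ln(S/K) + (r−q+σ²/2)T) / (σ√T) = (ln(217.23/205.26) + (0.0635−0.008+0.1984²/2)·1.8869) / 0.272531 = (0.056679 + 0.141860) / 0.272531 = 0.728500
d₂ = d₁ − σ√T = 0.728500 − 0.272531 = 0.455968
e^{−rT} = 0.887082
e^{−qT} = 0.985018
N(−d₁) = 0.233154,  N(−d₂) = 0.324206
price = K·e^{−rT}·N(−d₂) − S·e^{−qT}·N(−d₁) = 59.032271 − 49.889229 = 9.143042
[KLM put K=130.97]
σ√T = 0.2588·√0.2179 = 0.120807
d₁ = (ln(S/K) + (r−q+σ²/2)T) / (σ√T) = (ln(144.79/130.97) + (0.0635−0.0262+0.2588²/2)·0.2179) / 0.120807 = (0.100316 + 0.015425) / 0.120807 = 0.958064
d₂ = d₁ − σ√T = 0.958064 − 0.120807 = 0.837256
e^{−rT} = 0.986259
e^{−qT} = 0.994307
N(−d₁) = 0.169015,  N(−d₂) = 0.201224
price = K·e^{−rT}·N(−d₂) − S·e^{−qT}·N(−d₁) = 25.992197 − 24.332424 = 1.659772

price(TUV put K=205.26) = 9.143042
price(KLM put K=130.97) = 1.659772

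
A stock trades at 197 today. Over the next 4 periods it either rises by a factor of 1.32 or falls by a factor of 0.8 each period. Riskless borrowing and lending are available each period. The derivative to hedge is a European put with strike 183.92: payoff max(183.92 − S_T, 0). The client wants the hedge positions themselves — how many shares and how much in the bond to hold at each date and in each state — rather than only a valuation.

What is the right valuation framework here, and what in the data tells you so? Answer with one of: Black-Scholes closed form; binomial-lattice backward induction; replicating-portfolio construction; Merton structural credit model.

Key observation: the mandate to exhibit the hedge at every date and state singles out the replicating-portfolio construction on the 4-period tree with factors 1.32 and 0.8 from 197.

framework: replicating-portfolio construction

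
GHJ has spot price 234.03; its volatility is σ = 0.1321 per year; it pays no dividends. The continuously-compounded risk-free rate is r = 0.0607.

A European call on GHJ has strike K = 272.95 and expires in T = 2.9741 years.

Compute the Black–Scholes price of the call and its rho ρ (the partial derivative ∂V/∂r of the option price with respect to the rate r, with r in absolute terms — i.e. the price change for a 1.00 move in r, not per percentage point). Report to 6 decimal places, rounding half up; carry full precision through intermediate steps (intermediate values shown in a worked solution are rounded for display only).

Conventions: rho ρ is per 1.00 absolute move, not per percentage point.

σ√T = 0.1321·√2.9741 = 0.227814
d₁ = (ln(S/K) + (r+σ²/2)T) / (σ√T) = (ln(234.03/272.95) + (0.0607+0.1321²/2)·2.9741) / 0.227814 = (-0.153839 + 0.206478) / 0.227814 = 0.231058
d₂ = d₁ − σ√T = 0.231058 − 0.227814 = 0.003244
e^{−rT} = 0.834829
N(d₁) = 0.591365,  N(d₂) = 0.501294
Call price V = S·N(d₁) − K·e^{−rT}·N(d₂) = 138.397147 − 114.228199 = 24.168948
ρ = K·T·e^{−rT}·N(d₂) = 339.726086

price = 24.168948
ρ = 339.726086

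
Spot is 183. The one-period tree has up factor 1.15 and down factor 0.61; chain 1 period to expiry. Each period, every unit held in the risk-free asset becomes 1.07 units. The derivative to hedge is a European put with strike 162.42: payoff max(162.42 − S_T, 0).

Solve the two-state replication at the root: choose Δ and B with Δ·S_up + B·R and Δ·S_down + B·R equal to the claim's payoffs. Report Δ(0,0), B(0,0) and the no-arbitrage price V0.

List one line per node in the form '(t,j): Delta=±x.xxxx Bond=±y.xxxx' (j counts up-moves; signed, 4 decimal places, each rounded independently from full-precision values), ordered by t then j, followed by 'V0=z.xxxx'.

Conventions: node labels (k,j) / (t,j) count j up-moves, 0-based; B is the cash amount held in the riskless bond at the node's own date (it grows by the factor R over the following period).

(0,0): Delta=-0.5140 Bond=101.0877
V0=7.0322

Under the risk-neutral measure, an up-move has probability p* = (R−d)/(u−d) = 0.8519 and values discount at R = 1.07.
Expiry values: V(1,0)=50.7900, V(1,1)=0.0000
(0,0): S=183.0000. Δ = (V_up−V_dn)/(S_up−S_dn) = (0.0000−50.7900)/(210.4500−111.6300) = -0.5140. V = [p*·0.0000 + (1−p*)·50.7900]/1.07 = 7.0322. B = V − Δ·S = 101.0877.
Sanity check at the root: Δ(0,0)·S0 + B(0,0) reproduces V0 = 7.0322.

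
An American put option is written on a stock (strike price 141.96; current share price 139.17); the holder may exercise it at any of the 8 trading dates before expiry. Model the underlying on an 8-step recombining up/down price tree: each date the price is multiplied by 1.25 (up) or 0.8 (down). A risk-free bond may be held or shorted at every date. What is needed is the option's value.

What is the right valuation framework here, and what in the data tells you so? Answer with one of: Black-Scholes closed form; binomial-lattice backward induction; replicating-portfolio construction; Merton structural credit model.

Key observation: an American put (K = 141.96, S₀ = 139.17) on a 8-date tree has no closed form — the optimal stopping decision is embedded and must be resolved recursively from expiry.

framework: binomial-lattice backward induction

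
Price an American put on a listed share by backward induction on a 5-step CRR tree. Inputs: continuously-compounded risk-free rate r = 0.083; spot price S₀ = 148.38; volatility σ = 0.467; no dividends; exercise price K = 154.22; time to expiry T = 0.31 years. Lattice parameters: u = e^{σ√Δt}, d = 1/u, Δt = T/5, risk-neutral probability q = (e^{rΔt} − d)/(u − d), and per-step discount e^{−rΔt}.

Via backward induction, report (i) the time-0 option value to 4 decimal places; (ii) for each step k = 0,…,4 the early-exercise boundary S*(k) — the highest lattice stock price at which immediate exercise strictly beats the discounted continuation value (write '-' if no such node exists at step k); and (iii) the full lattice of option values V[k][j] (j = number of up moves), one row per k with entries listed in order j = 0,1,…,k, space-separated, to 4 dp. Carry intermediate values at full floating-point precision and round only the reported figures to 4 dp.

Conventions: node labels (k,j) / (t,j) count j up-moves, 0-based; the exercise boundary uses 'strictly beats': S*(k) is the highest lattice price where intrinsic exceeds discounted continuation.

params: Δt=0.06200 u=1.12331 d=0.89022 q=0.49310 e^(-rΔt)=0.99487
t_5 payoffs: 71.2594 49.5377 22.1285 0.0000 0.0000 0.0000
t_4: node(4,0) S=93.1907 payoff=61.0293 vs cont=60.2377 → 61.0293 [stop]  node(4,1) S=117.5910 payoff=36.6290 vs cont=35.8374 → 36.6290 [stop]  node(4,2) S=148.3800 payoff=5.8400 vs cont=11.1595 → 11.1595 [wait]  node(4,3) S=187.2305 payoff=0.0000 vs cont=0.0000 → 0.0000 [wait]  node(4,4) S=236.2534 payoff=0.0000 vs cont=0.0000 → 0.0000 [wait]  ⇒ S*(4)=117.5910
t_3: node(3,0) S=104.6823 payoff=49.5377 vs cont=48.7461 → 49.5377 [stop]  node(3,1) S=132.0915 payoff=22.1285 vs cont=23.9465 → 23.9465 [wait]  node(3,2) S=166.6771 payoff=0.0000 vs cont=5.6277 → 5.6277 [wait]  node(3,3) S=210.3184 payoff=0.0000 vs cont=0.0000 → 0.0000 [wait]  ⇒ S*(3)=104.6823
t_2: node(2,0) S=117.5910 payoff=36.6290 vs cont=36.7293 → 36.7293 [wait]  node(2,1) S=148.3800 payoff=5.8400 vs cont=14.8370 → 14.8370 [wait]  node(2,2) S=187.2305 payoff=0.0000 vs cont=2.8381 → 2.8381 [wait]  ⇒ S*(2)=-
t_1: node(1,0) S=132.0915 payoff=22.1285 vs cont=25.8012 → 25.8012 [wait]  node(1,1) S=166.6771 payoff=0.0000 vs cont=8.8746 → 8.8746 [wait]  ⇒ S*(1)=-
t_0: node(0,0) S=148.3800 payoff=5.8400 vs cont=17.3651 → 17.3651 [wait]  ⇒ S*(0)=-

price = 17.3651
boundary = - - - 104.6823 117.5910
tree:
17.3651
25.8012 8.8746
36.7293 14.8370 2.8381
49.5377 23.9465 5.6277 0.0000
61.0293 36.6290 11.1595 0.0000 0.0000
71.2594 49.5377 22.1285 0.0000 0.0000 0.0000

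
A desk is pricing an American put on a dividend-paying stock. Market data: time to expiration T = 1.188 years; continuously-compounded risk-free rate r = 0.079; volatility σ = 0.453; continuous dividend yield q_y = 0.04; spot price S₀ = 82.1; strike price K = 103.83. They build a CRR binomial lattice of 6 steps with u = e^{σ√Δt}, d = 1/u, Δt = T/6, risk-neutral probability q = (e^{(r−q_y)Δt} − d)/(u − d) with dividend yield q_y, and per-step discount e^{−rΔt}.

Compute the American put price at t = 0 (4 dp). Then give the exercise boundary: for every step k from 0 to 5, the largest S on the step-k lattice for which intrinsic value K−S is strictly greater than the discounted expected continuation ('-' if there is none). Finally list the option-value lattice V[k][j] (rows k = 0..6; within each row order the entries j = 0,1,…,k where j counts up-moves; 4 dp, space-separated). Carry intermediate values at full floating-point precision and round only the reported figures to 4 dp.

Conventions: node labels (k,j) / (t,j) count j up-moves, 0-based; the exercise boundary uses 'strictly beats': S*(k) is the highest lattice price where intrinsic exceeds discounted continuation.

price = 28.1934
boundary = - - 54.8605 44.8454 54.8605 67.1122
tree:
28.1934
37.8163 18.2410
48.9695 26.4539 9.5509
58.9846 36.8885 15.5236 3.1065
67.1714 48.9695 24.4438 5.9411 0.0000
73.8636 58.9846 36.7178 11.3622 0.0000 0.0000
79.3341 67.1714 48.9695 21.7300 0.0000 0.0000 0.0000

Δt=0.19800, u=1.22332, d=0.81744, q=0.46888, disc=e^(-rΔt)=0.98448
k=6 terminal: V=max(K-S,0) → 79.3341 67.1714 48.9695 21.7300 0.0000 0.0000 0.0000
k=5: j=0 S=29.9664 intr=73.8636 cont=72.4885 V=73.8636[EX]; j=1 S=44.8454 intr=58.9846 cont=57.7269 V=58.9846[EX]; j=2 S=67.1122 intr=36.7178 cont=35.6358 V=36.7178[EX]; j=3 S=100.4350 intr=3.3950 cont=11.3622 V=11.3622[hold]; j=4 S=150.3032 intr=0.0000 cont=0.0000 V=0.0000[hold]; j=5 S=224.9323 intr=0.0000 cont=0.0000 V=0.0000[hold]  S*(5)=67.1122
k=4: j=0 S=36.6586 intr=67.1714 cont=65.8491 V=67.1714[EX]; j=1 S=54.8605 intr=48.9695 cont=47.7908 V=48.9695[EX]; j=2 S=82.1000 intr=21.7300 cont=24.4438 V=24.4438[hold]; j=3 S=122.8646 intr=0.0000 cont=5.9411 V=5.9411[hold]; j=4 S=183.8697 intr=0.0000 cont=0.0000 V=0.0000[hold]  S*(4)=54.8605
k=3: j=0 S=44.8454 intr=58.9846 cont=57.7269 V=58.9846[EX]; j=1 S=67.1122 intr=36.7178 cont=36.8885 V=36.8885[hold]; j=2 S=100.4350 intr=3.3950 cont=15.5236 V=15.5236[hold]; j=3 S=150.3032 intr=0.0000 cont=3.1065 V=3.1065[hold]  S*(3)=44.8454
k=2: j=0 S=54.8605 intr=48.9695 cont=47.8696 V=48.9695[EX]; j=1 S=82.1000 intr=21.7300 cont=26.4539 V=26.4539[hold]; j=2 S=122.8646 intr=0.0000 cont=9.5509 V=9.5509[hold]  S*(2)=54.8605
k=1: j=0 S=67.1122 intr=36.7178 cont=37.8163 V=37.8163[hold]; j=1 S=100.4350 intr=3.3950 cont=18.2410 V=18.2410[hold]  S*(1)=-
k=0: j=0 S=82.1000 intr=21.7300 cont=28.1934 V=28.1934[hold]  S*(0)=-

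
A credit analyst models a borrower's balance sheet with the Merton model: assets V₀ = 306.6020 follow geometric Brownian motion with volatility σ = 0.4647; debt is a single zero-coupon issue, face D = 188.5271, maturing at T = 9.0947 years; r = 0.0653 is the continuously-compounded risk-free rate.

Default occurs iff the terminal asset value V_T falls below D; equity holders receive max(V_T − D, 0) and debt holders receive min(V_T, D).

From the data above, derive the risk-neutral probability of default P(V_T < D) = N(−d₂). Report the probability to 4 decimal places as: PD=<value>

Equity is a call on the firm's assets struck at D = 188.5271:
d₁ = [ln(V₀/D) + (r + σ²/2)T] / (σ√T)
   = [ln(306.6020/188.5271) + (0.0653 + 0.5·0.4647²)·9.0947] / (0.4647·√9.0947)
   = [0.486309 + 1.575866] / 1.401415 = 1.471495
d₂ = d₁ − σ√T = 1.471495 − 1.401415 = 0.070079
risk-neutral PD = N(−d₂) = N(-0.070079) = 0.472065

PD=0.4721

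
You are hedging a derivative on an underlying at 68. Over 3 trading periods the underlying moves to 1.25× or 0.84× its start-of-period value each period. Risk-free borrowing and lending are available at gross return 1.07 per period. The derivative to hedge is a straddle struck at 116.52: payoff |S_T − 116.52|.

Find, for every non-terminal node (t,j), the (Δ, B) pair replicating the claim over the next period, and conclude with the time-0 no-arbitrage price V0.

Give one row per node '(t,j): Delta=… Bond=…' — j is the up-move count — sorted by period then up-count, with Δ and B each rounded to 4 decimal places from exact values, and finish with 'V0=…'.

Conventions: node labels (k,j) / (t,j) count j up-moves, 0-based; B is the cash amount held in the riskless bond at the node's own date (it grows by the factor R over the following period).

(0,0): Delta=-0.6787 Bond=77.9656
(1,0): Delta=-1.0000 Bond=101.7731
(1,1): Delta=-0.5098 Bond=69.0624
(2,0): Delta=-1.0000 Bond=108.8972
(2,1): Delta=-1.0000 Bond=108.8972
(2,2): Delta=-0.2520 Bond=46.5051
V0=31.8107

Arbitrage-free pricing uses the up-move probability p* = (R−d)/(u−d) = 0.5610, discounting each step at R = 1.07.
Expiry values: V(3,0)=76.2161, V(3,1)=56.5440, V(3,2)=27.2700, V(3,3)=16.2925
  t=2,j=0: stock 47.9808 → up 59.9760 (V=56.5440), down 40.3039 (V=76.2161). Price 60.9164; hedge Δ=-1.0000, bond B=108.8972.
  t=2,j=1: stock 71.4000 → up 89.2500 (V=27.2700), down 59.9760 (V=56.5440). Price 37.4972; hedge Δ=-1.0000, bond B=108.8972.
  t=2,j=2: stock 106.2500 → up 132.8125 (V=16.2925), down 89.2500 (V=27.2700). Price 19.7307; hedge Δ=-0.2520, bond B=46.5051.
  t=1,j=0: stock 57.1200 → up 71.4000 (V=37.4972), down 47.9808 (V=60.9164). Price 44.6531; hedge Δ=-1.0000, bond B=101.7731.
  t=1,j=1: stock 85.0000 → up 106.2500 (V=19.7307), down 71.4000 (V=37.4972). Price 25.7296; hedge Δ=-0.5098, bond B=69.0624.
  t=0,j=0: stock 68.0000 → up 85.0000 (V=25.7296), down 57.1200 (V=44.6531). Price 31.8107; hedge Δ=-0.6787, bond B=77.9656.
As a check, the time-0 holding Δ(0,0)·S0 + B(0,0) comes to 31.8107 — exactly V0.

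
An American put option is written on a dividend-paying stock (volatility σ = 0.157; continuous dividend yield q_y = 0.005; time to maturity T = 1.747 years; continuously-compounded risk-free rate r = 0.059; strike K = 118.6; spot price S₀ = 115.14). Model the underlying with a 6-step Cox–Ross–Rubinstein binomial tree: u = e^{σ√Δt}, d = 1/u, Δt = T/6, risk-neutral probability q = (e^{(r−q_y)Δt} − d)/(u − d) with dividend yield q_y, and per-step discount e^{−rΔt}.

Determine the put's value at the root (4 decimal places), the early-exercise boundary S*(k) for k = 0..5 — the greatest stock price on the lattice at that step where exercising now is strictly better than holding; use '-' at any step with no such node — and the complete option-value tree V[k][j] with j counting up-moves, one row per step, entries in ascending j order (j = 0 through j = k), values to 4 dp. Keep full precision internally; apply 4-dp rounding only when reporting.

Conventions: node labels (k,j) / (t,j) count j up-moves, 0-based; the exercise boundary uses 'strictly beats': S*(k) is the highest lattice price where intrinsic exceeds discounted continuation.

params: Δt=0.29117 u=1.08841 d=0.91877 q=0.57225 e^(-rΔt)=0.98297
t_6 payoffs: 49.3414 36.5539 21.4054 3.4600 0.0000 0.0000 0.0000
t_5: node(5,0) S=75.3816 payoff=43.2184 vs cont=41.3080 → 43.2184 [stop]  node(5,1) S=89.2997 payoff=29.3003 vs cont=27.4102 → 29.3003 [stop]  node(5,2) S=105.7874 payoff=12.8126 vs cont=10.9464 → 12.8126 [stop]  node(5,3) S=125.3194 payoff=0.0000 vs cont=1.4548 → 1.4548 [wait]  node(5,4) S=148.4576 payoff=0.0000 vs cont=0.0000 → 0.0000 [wait]  node(5,5) S=175.8680 payoff=0.0000 vs cont=0.0000 → 0.0000 [wait]  ⇒ S*(5)=105.7874
t_4: node(4,0) S=82.0461 payoff=36.5539 vs cont=34.6533 → 36.5539 [stop]  node(4,1) S=97.1946 payoff=21.4054 vs cont=19.5268 → 21.4054 [stop]  node(4,2) S=115.1400 payoff=3.4600 vs cont=6.2055 → 6.2055 [wait]  node(4,3) S=136.3988 payoff=0.0000 vs cont=0.6117 → 0.6117 [wait]  node(4,4) S=161.5826 payoff=0.0000 vs cont=0.0000 → 0.0000 [wait]  ⇒ S*(4)=97.1946
t_3: node(3,0) S=89.2997 payoff=29.3003 vs cont=27.4102 → 29.3003 [stop]  node(3,1) S=105.7874 payoff=12.8126 vs cont=12.4908 → 12.8126 [stop]  node(3,2) S=125.3194 payoff=0.0000 vs cont=2.9533 → 2.9533 [wait]  node(3,3) S=148.4576 payoff=0.0000 vs cont=0.2572 → 0.2572 [wait]  ⇒ S*(3)=105.7874
t_2: node(2,0) S=97.1946 payoff=21.4054 vs cont=19.5268 → 21.4054 [stop]  node(2,1) S=115.1400 payoff=3.4600 vs cont=7.0484 → 7.0484 [wait]  node(2,2) S=136.3988 payoff=0.0000 vs cont=1.3864 → 1.3864 [wait]  ⇒ S*(2)=97.1946
t_1: node(1,0) S=105.7874 payoff=12.8126 vs cont=12.9650 → 12.9650 [wait]  node(1,1) S=125.3194 payoff=0.0000 vs cont=3.7435 → 3.7435 [wait]  ⇒ S*(1)=-
t_0: node(0,0) S=115.1400 payoff=3.4600 vs cont=7.5570 → 7.5570 [wait]  ⇒ S*(0)=-

price = 7.5570
boundary = - - 97.1946 105.7874 97.1946 105.7874
tree:
7.5570
12.9650 3.7435
21.4054 7.0484 1.3864
29.3003 12.8126 2.9533 0.2572
36.5539 21.4054 6.2055 0.6117 0.0000
43.2184 29.3003 12.8126 1.4548 0.0000 0.0000
49.3414 36.5539 21.4054 3.4600 0.0000 0.0000 0.0000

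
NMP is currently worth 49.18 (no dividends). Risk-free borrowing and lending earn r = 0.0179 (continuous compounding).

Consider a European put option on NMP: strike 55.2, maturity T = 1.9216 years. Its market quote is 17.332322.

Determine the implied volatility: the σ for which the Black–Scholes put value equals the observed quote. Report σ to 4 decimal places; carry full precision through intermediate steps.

sigma = 0.5482

At σ = 0.5482 the Black–Scholes value reproduces the quote:
σ√T = 0.5482·√1.9216 = 0.759925
d₁ = (ln(S/K) + (r+σ²/2)T) / (σ√T) = (ln(49.18/55.2) + (0.0179+0.5482²/2)·1.9216) / 0.759925 = (-0.115476 + 0.323139) / 0.759925 = 0.273268
d₂ = d₁ − σ√T = 0.273268 − 0.759925 = -0.486656
e^{−rT} = 0.966188
N(−d₁) = 0.392323,  N(−d₂) = 0.686749
V = K·e^{−rT}·N(−d₂) − S·N(−d₁) = 36.626788 − 19.294466 = 17.332322 (the observed quote) — the price is monotone increasing in volatility, hence this σ is the only solution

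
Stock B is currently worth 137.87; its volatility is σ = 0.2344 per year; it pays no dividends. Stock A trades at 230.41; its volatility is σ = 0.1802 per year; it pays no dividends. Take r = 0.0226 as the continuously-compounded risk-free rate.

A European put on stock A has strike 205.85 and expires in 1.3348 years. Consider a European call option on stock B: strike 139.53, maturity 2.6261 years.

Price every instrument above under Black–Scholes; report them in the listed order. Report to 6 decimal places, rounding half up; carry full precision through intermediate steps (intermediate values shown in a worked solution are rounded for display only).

price(stock A put K=205.85) = 6.510954
price(stock B call K=139.53) = 23.632940

[stock A put K=205.85]
σ√T = 0.1802·√1.3348 = 0.208191
d₁ = (ln(S/K) + (r+σ²/2)T) / (σ√T) = (ln(230.41/205.85) + (0.0226+0.1802²/2)·1.3348) / 0.208191 = (0.112713 + 0.051838) / 0.208191 = 0.790383
d₂ = d₁ − σ√T = 0.790383 − 0.208191 = 0.582191
e^{−rT} = 0.970284
N(−d₁) = 0.214652,  N(−d₂) = 0.280219
price = K·e^{−rT}·N(−d₂) − S·N(−d₁) = 55.968962 − 49.458008 = 6.510954
[stock B call K=139.53]
σ√T = 0.2344·√2.6261 = 0.379851
d₁ = (ln(S/K) + (r+σ²/2)T) / (σ√T) = (ln(137.87/139.53) + (0.0226+0.2344²/2)·2.6261) / 0.379851 = (-0.011968 + 0.131493) / 0.379851 = 0.314662
d₂ = d₁ − σ√T = 0.314662 − 0.379851 = -0.065189
e^{−rT} = 0.942377
N(d₁) = 0.623491,  N(d₂) = 0.474012
price = S·N(d₁) − K·e^{−rT}·N(d₂) = 85.960705 − 62.327765 = 23.632940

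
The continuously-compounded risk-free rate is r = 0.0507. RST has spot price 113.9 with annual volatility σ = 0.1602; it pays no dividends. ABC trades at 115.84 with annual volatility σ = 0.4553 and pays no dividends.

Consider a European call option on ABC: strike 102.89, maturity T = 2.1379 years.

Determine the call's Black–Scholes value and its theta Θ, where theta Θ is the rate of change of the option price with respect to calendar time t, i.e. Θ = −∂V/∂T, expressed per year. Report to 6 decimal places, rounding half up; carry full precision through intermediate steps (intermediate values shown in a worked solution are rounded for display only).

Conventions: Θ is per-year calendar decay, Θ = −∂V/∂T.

price = 40.396625
Θ = -8.089490

σ√T = 0.4553·√2.1379 = 0.665720
d₁ = (ln(S/K) + (r+σ²/2)T) / (σ√T) = (ln(115.84/102.89) + (0.0507+0.4553²/2)·2.1379) / 0.665720 = (0.118549 + 0.329983) / 0.665720 = 0.673756
d₂ = d₁ − σ√T = 0.673756 − 0.665720 = 0.008036
e^{−rT} = 0.897276
N(d₁) = 0.749767,  N(d₂) = 0.503206
Call price V = S·N(d₁) − K·e^{−rT}·N(d₂) = 86.852968 − 46.456342 = 40.396625
φ(d₁) = (1/√(2π))·e^{−d₁²/2} = 0.317934
Θ = −S·φ(d₁)·σ/(2√T) − r·K·e^{−rT}·N(d₂) = −5.734154 − 2.355337 = -8.089490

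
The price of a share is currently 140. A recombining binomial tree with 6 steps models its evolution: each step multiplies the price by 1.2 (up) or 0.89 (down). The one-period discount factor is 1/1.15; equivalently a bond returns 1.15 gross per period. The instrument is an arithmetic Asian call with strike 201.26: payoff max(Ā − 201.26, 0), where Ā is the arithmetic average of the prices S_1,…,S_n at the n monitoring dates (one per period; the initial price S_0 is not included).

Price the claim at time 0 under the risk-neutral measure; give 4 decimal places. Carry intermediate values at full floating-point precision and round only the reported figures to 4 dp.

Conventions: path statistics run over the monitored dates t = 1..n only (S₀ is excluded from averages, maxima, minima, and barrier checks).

price = 16.8753

No-arbitrage gives p* = (R−d)/(u−d) = 0.8387: enumerate every path, weight its payoff by its p*-probability, and discount by R^6.
Enumerate all 2^6 = 64 price paths (U = up ×1.2, D = down ×0.89); each path with k up-moves has probability p*^k·(1−p*)^(6−k).
DDDDDD: Ā=94.9638, payoff=0.0000, prob=0.000018
UDDDDD: Ā=128.0411, payoff=0.0000, prob=0.000092
DUDDDD: Ā=120.8078, payoff=0.0000, prob=0.000092
UUDDDD: Ā=162.8869, payoff=0.0000, prob=0.000476
DDUDDD: Ā=114.3701, payoff=0.0000, prob=0.000092
UDUDDD: Ā=154.2069, payoff=0.0000, prob=0.000476
DUUDDD: Ā=146.9736, payoff=0.0000, prob=0.000476
UUUDDD: Ā=198.1666, payoff=0.0000, prob=0.002475
DDDUDD: Ā=108.6406, payoff=0.0000, prob=0.000092
UDDUDD: Ā=146.4817, payoff=0.0000, prob=0.000476
DUDUDD: Ā=139.2484, payoff=0.0000, prob=0.000476
UUDUDD: Ā=187.7506, payoff=0.0000, prob=0.002475
DDUUDD: Ā=132.8107, payoff=0.0000, prob=0.000476
UDUUDD: Ā=179.0706, payoff=0.0000, prob=0.002475
DUUUDD: Ā=171.8373, payoff=0.0000, prob=0.002475
UUUUDD: Ā=231.6907, payoff=30.4307, prob=0.012873
DDDDUD: Ā=103.5413, payoff=0.0000, prob=0.000092
UDDDUD: Ā=139.6063, payoff=0.0000, prob=0.000476
DUDDUD: Ā=132.3730, payoff=0.0000, prob=0.000476
UUDDUD: Ā=178.4804, payoff=0.0000, prob=0.002475
DDUDUD: Ā=125.9353, payoff=0.0000, prob=0.000476
UDUDUD: Ā=169.8004, payoff=0.0000, prob=0.002475
DUUDUD: Ā=162.5670, payoff=0.0000, prob=0.002475
UUUDUD: Ā=219.1915, payoff=17.9315, prob=0.012873
DDDUUD: Ā=120.2058, payoff=0.0000, prob=0.000476
UDDUUD: Ā=162.0752, payoff=0.0000, prob=0.002475
DUDUUD: Ā=154.8418, payoff=0.0000, prob=0.002475
UUDUUD: Ā=208.7755, payoff=7.5155, prob=0.012873
DDUUUD: Ā=148.4042, payoff=0.0000, prob=0.002475
UDUUUD: Ā=200.0955, payoff=0.0000, prob=0.012873
DUUUUD: Ā=192.8622, payoff=0.0000, prob=0.012873
UUUUUD: Ā=260.0389, payoff=58.7789, prob=0.066937
DDDDDU: Ā=99.0030, payoff=0.0000, prob=0.000092
UDDDDU: Ā=133.4872, payoff=0.0000, prob=0.000476
DUDDDU: Ā=126.2538, payoff=0.0000, prob=0.000476
UUDDDU: Ā=170.2299, payoff=0.0000, prob=0.002475
DDUDDU: Ā=119.8162, payoff=0.0000, prob=0.000476
UDUDDU: Ā=161.5499, payoff=0.0000, prob=0.002475
DUUDDU: Ā=154.3165, payoff=0.0000, prob=0.002475
UUUDDU: Ā=208.0672, payoff=6.8072, prob=0.012873
DDDUDU: Ā=114.0866, payoff=0.0000, prob=0.000476
UDDUDU: Ā=153.8247, payoff=0.0000, prob=0.002475
DUDUDU: Ā=146.5913, payoff=0.0000, prob=0.002475
UUDUDU: Ā=197.6512, payoff=0.0000, prob=0.012873
DDUUDU: Ā=140.1537, payoff=0.0000, prob=0.002475
UDUUDU: Ā=188.9712, payoff=0.0000, prob=0.012873
DUUUDU: Ā=181.7379, payoff=0.0000, prob=0.012873
UUUUDU: Ā=245.0399, payoff=43.7799, prob=0.066937
DDDDUU: Ā=108.9874, payoff=0.0000, prob=0.000476
UDDDUU: Ā=146.9492, payoff=0.0000, prob=0.002475
DUDDUU: Ā=139.7159, payoff=0.0000, prob=0.002475
UUDDUU: Ā=188.3810, payoff=0.0000, prob=0.012873
DDUDUU: Ā=133.2782, payoff=0.0000, prob=0.002475
UDUDUU: Ā=179.7010, payoff=0.0000, prob=0.012873
DUUDUU: Ā=172.4677, payoff=0.0000, prob=0.012873
UUUDUU: Ā=232.5407, payoff=31.2807, prob=0.066937
DDDUUU: Ā=127.5487, payoff=0.0000, prob=0.002475
UDDUUU: Ā=171.9758, payoff=0.0000, prob=0.012873
DUDUUU: Ā=164.7425, payoff=0.0000, prob=0.012873
UUDUUU: Ā=222.1247, payoff=20.8647, prob=0.066937
DDUUUU: Ā=158.3048, payoff=0.0000, prob=0.012873
UDUUUU: Ā=213.4447, payoff=12.1847, prob=0.066937
DUUUUU: Ā=206.2113, payoff=4.9513, prob=0.066937
UUUUUU: Ā=278.0378, payoff=76.7778, prob=0.348073
Price = Σ prob·payoff / R^6 = 39.033626 / 2.313061 = 16.8753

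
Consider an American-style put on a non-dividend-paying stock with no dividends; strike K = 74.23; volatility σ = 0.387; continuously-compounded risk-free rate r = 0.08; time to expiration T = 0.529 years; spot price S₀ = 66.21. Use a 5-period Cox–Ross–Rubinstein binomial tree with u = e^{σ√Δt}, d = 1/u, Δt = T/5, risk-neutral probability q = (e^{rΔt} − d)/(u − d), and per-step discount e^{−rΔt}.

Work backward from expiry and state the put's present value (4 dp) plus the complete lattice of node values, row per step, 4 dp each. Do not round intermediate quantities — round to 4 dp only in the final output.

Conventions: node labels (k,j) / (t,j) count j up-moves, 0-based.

params: Δt=0.10580 u=1.13415 d=0.88172 q=0.50224 e^(-rΔt)=0.99157
t_5 payoffs: 38.9458 28.8444 15.8512 0.0000 0.0000 0.0000
k=4: node(4,0) S=40.0174 payoff=34.2126 vs cont=33.5869 → 34.2126 [stop]  node(4,1) S=51.4738 payoff=22.7562 vs cont=22.1306 → 22.7562 [stop]  node(4,2) S=66.2100 payoff=8.0200 vs cont=7.8235 → 8.0200 [stop]  node(4,3) S=85.1649 payoff=0.0000 vs cont=0.0000 → 0.0000 [wait]  node(4,4) S=109.5464 payoff=0.0000 vs cont=0.0000 → 0.0000 [wait]
k=3: node(3,0) S=45.3856 payoff=28.8444 vs cont=28.2188 → 28.8444 [stop]  node(3,1) S=58.3788 payoff=15.8512 vs cont=15.2256 → 15.8512 [stop]  node(3,2) S=75.0917 payoff=0.0000 vs cont=3.9583 → 3.9583 [wait]  node(3,3) S=96.5894 payoff=0.0000 vs cont=0.0000 → 0.0000 [wait]
k=2: node(2,0) S=51.4738 payoff=22.7562 vs cont=22.1306 → 22.7562 [stop]  node(2,1) S=66.2100 payoff=8.0200 vs cont=9.7948 → 9.7948 [wait]  node(2,2) S=85.1649 payoff=0.0000 vs cont=1.9537 → 1.9537 [wait]
k=1: node(1,0) S=58.3788 payoff=15.8512 vs cont=16.1095 → 16.1095 [wait]  node(1,1) S=75.0917 payoff=0.0000 vs cont=5.8073 → 5.8073 [wait]
k=0: node(0,0) S=66.2100 payoff=8.0200 vs cont=10.8431 → 10.8431 [wait]

price = 10.8431
tree:
10.8431
16.1095 5.8073
22.7562 9.7948 1.9537
28.8444 15.8512 3.9583 0.0000
34.2126 22.7562 8.0200 0.0000 0.0000
38.9458 28.8444 15.8512 0.0000 0.0000 0.0000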